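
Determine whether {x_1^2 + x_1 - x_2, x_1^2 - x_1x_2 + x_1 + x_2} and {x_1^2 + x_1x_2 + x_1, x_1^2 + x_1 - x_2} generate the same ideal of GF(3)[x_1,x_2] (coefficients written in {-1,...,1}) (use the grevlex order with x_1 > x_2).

Equality of ideals is decidable: compute both reduced Gröbner bases (unique for the ordering) and check whether they agree.
Buchberger on the first generating set:
f_1 = x_1^2 + x_1 - x_2, LT = x_1^2.
f_2 = x_1^2 - x_1x_2 + x_1 + x_2, LT = x_1^2.

S(f_1,f_2): lcm = x_1^2. S = x_1x_2 + x_2.
  leading term x_1x_2: no divisor's leading term divides it; move x_1x_2 to the remainder.
  leading term x_2: no divisor's leading term divides it; move x_2 to the remainder.
  remainder x_1x_2 + x_2 ≠ 0; add g_3 = x_1x_2 + x_2 to the basis.

S(f_1,g_3): lcm = x_1^2x_2. S = -x_2^2.
  leading term x_2^2: no divisor's leading term divides it; move -x_2^2 to the remainder.
  remainder -x_2^2 ≠ 0; add g_4 = -x_2^2 to the basis.

The other S-polynomials (S(f_2,g_3), S(f_1,g_4), S(f_2,g_4), S(g_3,g_4)) all reduce to 0 modulo the current basis, so we have a Gröbner basis.
Inter-reduce: drop elements whose leading term is divisible by another's, tail-reduce, and make monic.
Reduced Gröbner basis: {x_1^2 + x_1 - x_2, x_1x_2 + x_2, x_2^2}.

Buchberger on the second generating set:
h_1 = x_1^2 + x_1x_2 + x_1, LT = x_1^2.
h_2 = x_1^2 + x_1 - x_2, LT = x_1^2.

S(h_1,h_2): lcm = x_1^2. S = x_1x_2 + x_2.
  leading term x_1x_2: no divisor's leading term divides it; move x_1x_2 to the remainder.
  leading term x_2: no divisor's leading term divides it; move x_2 to the remainder.
  remainder x_1x_2 + x_2 ≠ 0; add k_3 = x_1x_2 + x_2 to the basis.

S(h_1,k_3): lcm = x_1^2x_2. S = x_1x_2^2.
  leading term x_1x_2^2: subtract (x_2)·k_3 from x_1x_2^2 → -x_2^2
  leading term x_2^2: no divisor's leading term divides it; move -x_2^2 to the remainder.
  remainder -x_2^2 ≠ 0; add k_4 = -x_2^2 to the basis.

The other S-polynomials (S(h_2,k_3), S(h_1,k_4), S(h_2,k_4), S(k_3,k_4)) all reduce to 0 modulo the current basis, so we have a Gröbner basis.
Inter-reduce: drop elements whose leading term is divisible by another's, tail-reduce, and make monic.
Reduced Gröbner basis: {x_1^2 + x_1 - x_2, x_1x_2 + x_2, x_2^2}.

These coincide, so the ideals are equal.

Yes, the ideals are equal.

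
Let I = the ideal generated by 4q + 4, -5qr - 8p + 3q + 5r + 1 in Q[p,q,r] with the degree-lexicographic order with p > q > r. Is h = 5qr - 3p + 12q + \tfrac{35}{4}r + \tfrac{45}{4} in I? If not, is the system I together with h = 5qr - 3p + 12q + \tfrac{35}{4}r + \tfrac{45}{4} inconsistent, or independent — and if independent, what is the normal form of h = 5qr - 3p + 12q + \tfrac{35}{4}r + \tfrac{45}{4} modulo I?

5qr - 3p + 12q + \tfrac{35}{4}r + \tfrac{45}{4} lies in I (it reduces to 0).

First compute the reduced Gröbner basis of I by Buchberger's algorithm.
f_1 = 4q + 4, LT = q.
f_2 = -5qr - 8p + 3q + 5r + 1, LT = qr.

S(f_1,f_2): lcm = qr. S = -\tfrac{8}{5}p + \tfrac{3}{5}q + 2r + \tfrac{1}{5}.
  leading term p: no divisor's leading term divides it; move -\tfrac{8}{5}p to the remainder.
  leading term q: subtract (\tfrac{3}{20})·f_1 from \tfrac{3}{5}q + 2r + \tfrac{1}{5} → 2r - \tfrac{2}{5}
  leading term r: no divisor's leading term divides it; move 2r to the remainder.
  leading term 1: no divisor's leading term divides it; move -\tfrac{2}{5} to the remainder.
  remainder -\tfrac{8}{5}p + 2r - \tfrac{2}{5} ≠ 0; add k_3 = -\tfrac{8}{5}p + 2r - \tfrac{2}{5} to the basis.

The other S-polynomials (S(f_1,k_3), S(f_2,k_3)) all reduce to 0 modulo the current basis, so we have a Gröbner basis.
Inter-reduce: drop elements whose leading term is divisible by another's, tail-reduce, and make monic.
Reduced Gröbner basis: {p - \tfrac{5}{4}r + \tfrac{1}{4}, q + 1}.
Label its elements g_1 = p - \tfrac{5}{4}r + \tfrac{1}{4}, g_2 = q + 1.

Reduce h = 5qr - 3p + 12q + \tfrac{35}{4}r + \tfrac{45}{4} modulo G:
  leading term qr: subtract (5r)·g_2 from 5qr - 3p + 12q + \tfrac{35}{4}r + \tfrac{45}{4} → -3p + 12q + \tfrac{15}{4}r + \tfrac{45}{4}
  leading term p: subtract (-3)·g_1 from -3p + 12q + \tfrac{15}{4}r + \tfrac{45}{4} → 12q + 12
  leading term q: subtract (12)·g_2 from 12q + 12 → 0
  normal form = 0.
Since the normal form is 0, h ∈ I.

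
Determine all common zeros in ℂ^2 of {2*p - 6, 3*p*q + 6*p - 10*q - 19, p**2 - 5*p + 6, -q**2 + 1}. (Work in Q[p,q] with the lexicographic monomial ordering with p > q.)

Compute a lex Gröbner basis by Buchberger's algorithm.
f_1 = 2*p - 6, LT = p.
f_2 = 3*p*q + 6*p - 10*q - 19, LT = p*q.
f_3 = p**2 - 5*p + 6, LT = p**2.
f_4 = -q**2 + 1, LT = q**2.

S(f_1,f_2): lcm = p*q. S = -2*p + 1/3*q + 19/3.
  leading term p: subtract (-1)·f_1 from -2*p + 1/3*q + 19/3 → 1/3*q + 1/3
  leading term q: no divisor's leading term divides it; move 1/3*q to the remainder.
  leading term 1: no divisor's leading term divides it; move 1/3 to the remainder.
  remainder 1/3*q + 1/3 ≠ 0; add h_5 = 1/3*q + 1/3 to the basis.

The other S-polynomials (S(f_1,f_3), S(f_1,f_4), S(f_2,f_3), S(f_2,f_4), S(f_3,f_4), S(f_1,h_5), S(f_2,h_5), S(f_3,h_5), S(f_4,h_5)) all reduce to 0 modulo the current basis, so we have a Gröbner basis.
Inter-reduce: drop elements whose leading term is divisible by another's, tail-reduce, and make monic.
Reduced Gröbner basis: {p - 3, q + 1}.

Since the basis is lex-ordered, q + 1 is univariate in q. Its roots are {-1}. Back-substituting each root into the other basis elements fixes the other coordinates.
  q = -1: the earlier basis element becomes p - 3 = 0, giving p = 3 — point (3, -1).
Substituting each solution back into the original system confirms all equations vanish.

{(3, -1)}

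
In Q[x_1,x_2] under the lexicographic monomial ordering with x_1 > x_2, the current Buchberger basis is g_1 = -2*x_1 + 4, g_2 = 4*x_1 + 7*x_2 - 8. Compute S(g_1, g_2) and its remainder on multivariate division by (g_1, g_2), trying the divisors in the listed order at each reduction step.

S(g_1, g_2) = -7/4*x_2; remainder on division = -7/4*x_2.

lcm(LM(g_1), LM(g_2)) = x_1.
S = (lcm/LT(g_1))·g_1 − (lcm/LT(g_2))·g_2 = -7/4*x_2.
Reduce S modulo (g_1, g_2) in that order:
  leading term x_2: no divisor's leading term divides it; move -7/4*x_2 to the remainder.
The remainder -7/4*x_2 is nonzero, so it would be added as the next basis element.
An S-polynomial is built so that the two leading terms cancel; whether anything survives reduction is exactly the Gröbner-basis criterion.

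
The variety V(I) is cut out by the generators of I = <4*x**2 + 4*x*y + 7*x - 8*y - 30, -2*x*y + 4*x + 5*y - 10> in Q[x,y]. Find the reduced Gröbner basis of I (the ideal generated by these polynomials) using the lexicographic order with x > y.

f_1 = 4*x**2 + 4*x*y + 7*x - 8*y - 30, LT = x**2.
f_2 = -2*x*y + 4*x + 5*y - 10, LT = x*y.

S(f_1,f_2): lcm = x**2*y. S = 2*x**2 + x*y**2 + 17/4*x*y - 5*x - 2*y**2 - 15/2*y.
  reduce S modulo (f_1, f_2):
  remainder 1/2*y**2 + 17/8*y - 25/4 ≠ 0; add g_3 = 1/2*y**2 + 17/8*y - 25/4 to the basis.

The other S-polynomials (S(f_1,g_3), S(f_2,g_3)) all reduce to 0 modulo the current basis, so we have a Gröbner basis.

G = {x**2 + 15/4*x + 1/2*y - 25/2, x*y - 2*x - 5/2*y + 5, y**2 + 17/4*y - 25/2}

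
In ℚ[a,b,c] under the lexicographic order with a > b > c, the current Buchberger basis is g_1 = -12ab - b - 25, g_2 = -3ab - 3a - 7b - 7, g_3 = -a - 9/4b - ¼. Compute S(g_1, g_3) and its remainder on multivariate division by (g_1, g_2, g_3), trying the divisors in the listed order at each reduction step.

lcm(LM(g_1), LM(g_3)) = ab.
S = (lcm/LT(g_1))·g_1 − (lcm/LT(g_3))·g_3 = -9/4b² - ⅙b + 25/12.
Reduce S modulo (g_1, g_2, g_3) in that order:
  leading term b²: no divisor's leading term divides it; move -9/4b² to the remainder.
  leading term b: no divisor's leading term divides it; move -⅙b to the remainder.
  leading term 1: no divisor's leading term divides it; move 25/12 to the remainder.
The remainder -9/4b² - ⅙b + 25/12 is nonzero, so it would be added as the next basis element.

S(g_1, g_3) = -9/4b² - ⅙b + 25/12; remainder on division = -9/4b² - ⅙b + 25/12.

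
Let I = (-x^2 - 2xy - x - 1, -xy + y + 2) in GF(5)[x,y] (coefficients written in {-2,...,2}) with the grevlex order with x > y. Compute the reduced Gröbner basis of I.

f_1 = -x^2 - 2xy - x - 1, LT = x^2.
f_2 = -xy + y + 2, LT = xy.

S(f_1,f_2): lcm = x^2y. S = 2xy^2 + 2xy + 2x + y.
  reduce S modulo (f_1, f_2):
  remainder 2y^2 + 2x + 2y - 1 ≠ 0; add g_3 = 2y^2 + 2x + 2y - 1 to the basis.

The other S-polynomials (S(f_1,g_3), S(f_2,g_3)) all reduce to 0 modulo the current basis, so we have a Gröbner basis.

G = {x^2 + x + 2y, xy - y - 2, y^2 + x + y + 2}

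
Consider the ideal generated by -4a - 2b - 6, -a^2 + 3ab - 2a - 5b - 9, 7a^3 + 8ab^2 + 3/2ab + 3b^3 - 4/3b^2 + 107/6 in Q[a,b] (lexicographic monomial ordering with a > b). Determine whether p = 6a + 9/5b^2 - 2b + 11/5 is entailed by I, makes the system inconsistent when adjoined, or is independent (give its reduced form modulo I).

6a + 9/5b^2 - 2b + 11/5 lies in I (it reduces to 0).

First compute the reduced Gröbner basis of I by Buchberger's algorithm.
f_1 = -4a - 2b - 6, LT = a.
f_2 = -a^2 + 3ab - 2a - 5b - 9, LT = a^2.
f_3 = 7a^3 + 8ab^2 + 3/2ab + 3b^3 - 4/3b^2 + 107/6, LT = a^3.

S(f_1,f_2): lcm = a^2. S = 7/2ab - 1/2a - 5b - 9.
  reduce S modulo (f_1, f_2, f_3):
  remainder -7/4b^2 - 10b - 33/4 ≠ 0; add h_4 = -7/4b^2 - 10b - 33/4 to the basis.

S(f_1,f_3): lcm = a^3. S = 1/2a^2b + 3/2a^2 - 8/7ab^2 - 3/14ab - 3/7b^3 + 4/21b^2 - 107/42.
  reduce S modulo (f_1, f_2, f_3, h_4):
  remainder -27763/4116b - 27763/4116 ≠ 0; add h_5 = -27763/4116b - 27763/4116 to the basis.

The other S-polynomials (S(f_2,f_3), S(f_1,h_4), S(f_2,h_4), S(f_3,h_4), S(f_1,h_5), S(f_2,h_5), S(f_3,h_5), S(h_4,h_5)) all reduce to 0 modulo the current basis, so we have a Gröbner basis.
Inter-reduce: drop elements whose leading term is divisible by another's, tail-reduce, and make monic.
Reduced Gröbner basis: {a + 1, b + 1}.
Label its elements g_1 = a + 1, g_2 = b + 1.

Reduce p = 6a + 9/5b^2 - 2b + 11/5 modulo G:
  leading term a: subtract (6)·g_1 from 6a + 9/5b^2 - 2b + 11/5 → 9/5b^2 - 2b - 19/5
  leading term b^2: subtract (9/5b)·g_2 from 9/5b^2 - 2b - 19/5 → -19/5b - 19/5
  leading term b: subtract (-19/5)·g_2 from -19/5b - 19/5 → 0
  normal form = 0.
Since the normal form is 0, p ∈ I.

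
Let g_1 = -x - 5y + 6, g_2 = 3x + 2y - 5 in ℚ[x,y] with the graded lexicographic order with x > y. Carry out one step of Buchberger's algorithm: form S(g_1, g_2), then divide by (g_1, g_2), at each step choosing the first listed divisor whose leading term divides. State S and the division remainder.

S(g_1, g_2) = 13/3y - 13/3; remainder on division = 13/3y - 13/3.

lcm(LM(g_1), LM(g_2)) = x.
S = (lcm/LT(g_1))·g_1 − (lcm/LT(g_2))·g_2 = 13/3y - 13/3.
Reduce S modulo (g_1, g_2) in that order:
  leading term y: no divisor's leading term divides it; move 13/3y to the remainder.
  leading term 1: no divisor's leading term divides it; move -13/3 to the remainder.
The remainder 13/3y - 13/3 is nonzero, so it would be added as the next basis element.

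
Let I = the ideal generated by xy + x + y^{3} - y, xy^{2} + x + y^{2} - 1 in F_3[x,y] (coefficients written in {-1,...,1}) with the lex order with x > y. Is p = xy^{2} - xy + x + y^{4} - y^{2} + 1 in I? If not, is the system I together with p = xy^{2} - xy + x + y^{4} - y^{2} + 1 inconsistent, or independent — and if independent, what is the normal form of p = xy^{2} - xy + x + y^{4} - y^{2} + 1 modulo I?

First compute the reduced Gröbner basis of I by Buchberger's algorithm.
f_1 = xy + x + y^{3} - y, LT = xy.
f_2 = xy^{2} + x + y^{2} - 1, LT = xy^{2}.

S(f_1,f_2): lcm = xy^{2}. S = xy - x + y^{4} + y^{2} + 1.
  leading term xy: subtract (1)·f_1 from xy - x + y^{4} + y^{2} + 1 → x + y^{4} - y^{3} + y^{2} + y + 1
  leading term x: no divisor's leading term divides it; move x to the remainder.
  leading term y^{4}: no divisor's leading term divides it; move y^{4} to the remainder.
  leading term y^{3}: no divisor's leading term divides it; move -y^{3} to the remainder.
  leading term y^{2}: no divisor's leading term divides it; move y^{2} to the remainder.
  leading term y: no divisor's leading term divides it; move y to the remainder.
  leading term 1: no divisor's leading term divides it; move 1 to the remainder.
  remainder x + y^{4} - y^{3} + y^{2} + y + 1 ≠ 0; add h_3 = x + y^{4} - y^{3} + y^{2} + y + 1 to the basis.

S(f_1,h_3): lcm = xy. S = x - y^{5} + y^{4} - y^{2} + y.
  leading term x: subtract (1)·h_3 from x - y^{5} + y^{4} - y^{2} + y → -y^{5} + y^{3} + y^{2} - 1
  leading term y^{5}: no divisor's leading term divides it; move -y^{5} to the remainder.
  leading term y^{3}: no divisor's leading term divides it; move y^{3} to the remainder.
  leading term y^{2}: no divisor's leading term divides it; move y^{2} to the remainder.
  leading term 1: no divisor's leading term divides it; move -1 to the remainder.
  remainder -y^{5} + y^{3} + y^{2} - 1 ≠ 0; add h_4 = -y^{5} + y^{3} + y^{2} - 1 to the basis.

The other S-polynomials (S(f_2,h_3), S(f_1,h_4), S(f_2,h_4), S(h_3,h_4)) all reduce to 0 modulo the current basis, so we have a Gröbner basis.
Inter-reduce: drop elements whose leading term is divisible by another's, tail-reduce, and make monic.
Reduced Gröbner basis: {x + y^{4} - y^{3} + y^{2} + y + 1, y^{5} - y^{3} - y^{2} + 1}.
Label its elements g_1 = x + y^{4} - y^{3} + y^{2} + y + 1, g_2 = y^{5} - y^{3} - y^{2} + 1.

Reduce p = xy^{2} - xy + x + y^{4} - y^{2} + 1 modulo G:
  leading term xy^{2}: subtract (y^{2})·g_1 from xy^{2} - xy + x + y^{4} - y^{2} + 1 → -xy + x - y^{6} + y^{5} - y^{3} + y^{2} + 1
  leading term xy: subtract (-y)·g_1 from -xy + x - y^{6} + y^{5} - y^{3} + y^{2} + 1 → x - y^{6} - y^{5} - y^{4} - y^{2} + y + 1
  leading term x: subtract (1)·g_1 from x - y^{6} - y^{5} - y^{4} - y^{2} + y + 1 → -y^{6} - y^{5} + y^{4} + y^{3} + y^{2}
  leading term y^{6}: subtract (-y)·g_2 from -y^{6} - y^{5} + y^{4} + y^{3} + y^{2} → -y^{5} + y^{2} + y
  leading term y^{5}: subtract (-1)·g_2 from -y^{5} + y^{2} + y → -y^{3} + y + 1
  leading term y^{3}: no divisor's leading term divides it; move -y^{3} to the remainder.
  leading term y: no divisor's leading term divides it; move y to the remainder.
  leading term 1: no divisor's leading term divides it; move 1 to the remainder.
  normal form = -y^{3} + y + 1.
The normal form is nonzero, so p ∉ I. Since p minus its normal form lies in I, I + (p) = I + (r) where r = -y^{3} + y + 1; decide whether this ideal is the whole ring.
Run Buchberger on G together with r (pairs among the g_i already reduce to 0 since G is a Gröbner basis):
g_1 = x + y^{4} - y^{3} + y^{2} + y + 1, LT = x.
g_2 = y^{5} - y^{3} - y^{2} + 1, LT = y^{5}.
r = -y^{3} + y + 1, LT = y^{3}.

S(g_2,r): lcm = y^{5}. S = 1.
  leading term 1: no divisor's leading term divides it; move 1 to the remainder.
  remainder 1 ≠ 0; add m_4 = 1 to the basis.

The other S-polynomials (S(g_1,g_2), S(g_1,r), S(g_1,m_4), S(g_2,m_4), S(r,m_4)) all reduce to 0 modulo the current basis, so we have a Gröbner basis.
Inter-reduce: drop elements whose leading term is divisible by another's, tail-reduce, and make monic.
Reduced Gröbner basis: {1}.
The reduced Gröbner basis of I + (p) is {1}: the ideal is the whole ring, so the enlarged system has no common solution — adjoining p is inconsistent.

Adjoining xy^{2} - xy + x + y^{4} - y^{2} + 1 makes the ideal the whole ring: the system is inconsistent.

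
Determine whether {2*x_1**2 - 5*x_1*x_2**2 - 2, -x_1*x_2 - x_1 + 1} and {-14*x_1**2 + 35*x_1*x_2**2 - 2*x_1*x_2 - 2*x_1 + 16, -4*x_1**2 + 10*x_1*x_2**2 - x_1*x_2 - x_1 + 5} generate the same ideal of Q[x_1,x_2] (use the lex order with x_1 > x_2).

Yes, the ideals are equal.

Equality of ideals is decidable: compute both reduced Gröbner bases (unique for the ordering) and check whether they agree.
Buchberger on the first generating set:
f_1 = 2*x_1**2 - 5*x_1*x_2**2 - 2, LT = x_1**2.
f_2 = -x_1*x_2 - x_1 + 1, LT = x_1*x_2.

S(f_1,f_2): lcm = x_1**2*x_2. S = -x_1**2 - 5/2*x_1*x_2**3 + x_1 - x_2.
  leading term x_1**2: subtract (-1/2)·f_1 from -x_1**2 - 5/2*x_1*x_2**3 + x_1 - x_2 → -5/2*x_1*x_2**3 - 5/2*x_1*x_2**2 + x_1 - x_2 - 1
  leading term x_1*x_2**3: subtract (5/2*x_2**2)·f_2 from -5/2*x_1*x_2**3 - 5/2*x_1*x_2**2 + x_1 - x_2 - 1 → x_1 - 5/2*x_2**2 - x_2 - 1
  leading term x_1: no divisor's leading term divides it; move x_1 to the remainder.
  leading term x_2**2: no divisor's leading term divides it; move -5/2*x_2**2 to the remainder.
  leading term x_2: no divisor's leading term divides it; move -x_2 to the remainder.
  leading term 1: no divisor's leading term divides it; move -1 to the remainder.
  remainder x_1 - 5/2*x_2**2 - x_2 - 1 ≠ 0; add g_3 = x_1 - 5/2*x_2**2 - x_2 - 1 to the basis.

S(f_1,g_3): lcm = x_1**2. S = x_1*x_2 + x_1 - 1.
  leading term x_1*x_2: subtract (-1)·f_2 from x_1*x_2 + x_1 - 1 → 0
  remainder 0.

S(f_2,g_3): lcm = x_1*x_2. S = x_1 + 5/2*x_2**3 + x_2**2 + x_2 - 1.
  leading term x_1: subtract (1)·g_3 from x_1 + 5/2*x_2**3 + x_2**2 + x_2 - 1 → 5/2*x_2**3 + 7/2*x_2**2 + 2*x_2
  leading term x_2**3: no divisor's leading term divides it; move 5/2*x_2**3 to the remainder.
  leading term x_2**2: no divisor's leading term divides it; move 7/2*x_2**2 to the remainder.
  leading term x_2: no divisor's leading term divides it; move 2*x_2 to the remainder.
  remainder 5/2*x_2**3 + 7/2*x_2**2 + 2*x_2 ≠ 0; add g_4 = 5/2*x_2**3 + 7/2*x_2**2 + 2*x_2 to the basis.

S(f_1,g_4): leading monomials are coprime, so the S-polynomial reduces to 0 (Buchberger's first criterion).
S(f_2,g_4): lcm = x_1*x_2**3. S = -2/5*x_1*x_2**2 - 4/5*x_1*x_2 - x_2**2.
  leading term x_1*x_2**2: subtract (2/5*x_2)·f_2 from -2/5*x_1*x_2**2 - 4/5*x_1*x_2 - x_2**2 → -2/5*x_1*x_2 - x_2**2 - 2/5*x_2
  leading term x_1*x_2: subtract (2/5)·f_2 from -2/5*x_1*x_2 - x_2**2 - 2/5*x_2 → 2/5*x_1 - x_2**2 - 2/5*x_2 - 2/5
  leading term x_1: subtract (2/5)·g_3 from 2/5*x_1 - x_2**2 - 2/5*x_2 - 2/5 → 0
  remainder 0.

S(g_3,g_4): leading monomials are coprime, so the S-polynomial reduces to 0 (Buchberger's first criterion).
Every S-polynomial of the final basis reduces to 0, so we have a Gröbner basis.
Inter-reduce: drop elements whose leading term is divisible by another's, tail-reduce, and make monic.
Reduced Gröbner basis: {x_1 - 5/2*x_2**2 - x_2 - 1, x_2**3 + 7/5*x_2**2 + 4/5*x_2}.

Buchberger on the second generating set:
h_1 = -14*x_1**2 + 35*x_1*x_2**2 - 2*x_1*x_2 - 2*x_1 + 16, LT = x_1**2.
h_2 = -4*x_1**2 + 10*x_1*x_2**2 - x_1*x_2 - x_1 + 5, LT = x_1**2.

S(h_1,h_2): lcm = x_1**2. S = -3/28*x_1*x_2 - 3/28*x_1 + 3/28.
  leading term x_1*x_2: no divisor's leading term divides it; move -3/28*x_1*x_2 to the remainder.
  leading term x_1: no divisor's leading term divides it; move -3/28*x_1 to the remainder.
  leading term 1: no divisor's leading term divides it; move 3/28 to the remainder.
  remainder -3/28*x_1*x_2 - 3/28*x_1 + 3/28 ≠ 0; add k_3 = -3/28*x_1*x_2 - 3/28*x_1 + 3/28 to the basis.

S(h_1,k_3): lcm = x_1**2*x_2. S = -x_1**2 - 5/2*x_1*x_2**3 + 1/7*x_1*x_2**2 + 1/7*x_1*x_2 + x_1 - 8/7*x_2.
  leading term x_1**2: subtract (1/14)·h_1 from -x_1**2 - 5/2*x_1*x_2**3 + 1/7*x_1*x_2**2 + 1/7*x_1*x_2 + x_1 - 8/7*x_2 → -5/2*x_1*x_2**3 - 33/14*x_1*x_2**2 + 2/7*x_1*x_2 + 8/7*x_1 - 8/7*x_2 - 8/7
  leading term x_1*x_2**3: subtract (70/3*x_2**2)·k_3 from -5/2*x_1*x_2**3 - 33/14*x_1*x_2**2 + 2/7*x_1*x_2 + 8/7*x_1 - 8/7*x_2 - 8/7 → 1/7*x_1*x_2**2 + 2/7*x_1*x_2 + 8/7*x_1 - 5/2*x_2**2 - 8/7*x_2 - 8/7
  leading term x_1*x_2**2: subtract (-4/3*x_2)·k_3 from 1/7*x_1*x_2**2 + 2/7*x_1*x_2 + 8/7*x_1 - 5/2*x_2**2 - 8/7*x_2 - 8/7 → 1/7*x_1*x_2 + 8/7*x_1 - 5/2*x_2**2 - x_2 - 8/7
  leading term x_1*x_2: subtract (-4/3)·k_3 from 1/7*x_1*x_2 + 8/7*x_1 - 5/2*x_2**2 - x_2 - 8/7 → x_1 - 5/2*x_2**2 - x_2 - 1
  leading term x_1: no divisor's leading term divides it; move x_1 to the remainder.
  leading term x_2**2: no divisor's leading term divides it; move -5/2*x_2**2 to the remainder.
  leading term x_2: no divisor's leading term divides it; move -x_2 to the remainder.
  leading term 1: no divisor's leading term divides it; move -1 to the remainder.
  remainder x_1 - 5/2*x_2**2 - x_2 - 1 ≠ 0; add k_4 = x_1 - 5/2*x_2**2 - x_2 - 1 to the basis.

S(h_2,k_3): lcm = x_1**2*x_2. S = -x_1**2 - 5/2*x_1*x_2**3 + 1/4*x_1*x_2**2 + 1/4*x_1*x_2 + x_1 - 5/4*x_2.
  leading term x_1**2: subtract (1/14)·h_1 from -x_1**2 - 5/2*x_1*x_2**3 + 1/4*x_1*x_2**2 + 1/4*x_1*x_2 + x_1 - 5/4*x_2 → -5/2*x_1*x_2**3 - 9/4*x_1*x_2**2 + 11/28*x_1*x_2 + 8/7*x_1 - 5/4*x_2 - 8/7
  leading term x_1*x_2**3: subtract (70/3*x_2**2)·k_3 from -5/2*x_1*x_2**3 - 9/4*x_1*x_2**2 + 11/28*x_1*x_2 + 8/7*x_1 - 5/4*x_2 - 8/7 → 1/4*x_1*x_2**2 + 11/28*x_1*x_2 + 8/7*x_1 - 5/2*x_2**2 - 5/4*x_2 - 8/7
  leading term x_1*x_2**2: subtract (-7/3*x_2)·k_3 from 1/4*x_1*x_2**2 + 11/28*x_1*x_2 + 8/7*x_1 - 5/2*x_2**2 - 5/4*x_2 - 8/7 → 1/7*x_1*x_2 + 8/7*x_1 - 5/2*x_2**2 - x_2 - 8/7
  leading term x_1*x_2: subtract (-4/3)·k_3 from 1/7*x_1*x_2 + 8/7*x_1 - 5/2*x_2**2 - x_2 - 8/7 → x_1 - 5/2*x_2**2 - x_2 - 1
  leading term x_1: subtract (1)·k_4 from x_1 - 5/2*x_2**2 - x_2 - 1 → 0
  remainder 0.

S(h_1,k_4): lcm = x_1**2. S = 8/7*x_1*x_2 + 8/7*x_1 - 8/7.
  leading term x_1*x_2: subtract (-32/3)·k_3 from 8/7*x_1*x_2 + 8/7*x_1 - 8/7 → 0
  remainder 0.

S(h_2,k_4): lcm = x_1**2. S = 5/4*x_1*x_2 + 5/4*x_1 - 5/4.
  leading term x_1*x_2: subtract (-35/3)·k_3 from 5/4*x_1*x_2 + 5/4*x_1 - 5/4 → 0
  remainder 0.

S(k_3,k_4): lcm = x_1*x_2. S = x_1 + 5/2*x_2**3 + x_2**2 + x_2 - 1.
  leading term x_1: subtract (1)·k_4 from x_1 + 5/2*x_2**3 + x_2**2 + x_2 - 1 → 5/2*x_2**3 + 7/2*x_2**2 + 2*x_2
  leading term x_2**3: no divisor's leading term divides it; move 5/2*x_2**3 to the remainder.
  leading term x_2**2: no divisor's leading term divides it; move 7/2*x_2**2 to the remainder.
  leading term x_2: no divisor's leading term divides it; move 2*x_2 to the remainder.
  remainder 5/2*x_2**3 + 7/2*x_2**2 + 2*x_2 ≠ 0; add k_5 = 5/2*x_2**3 + 7/2*x_2**2 + 2*x_2 to the basis.

S(h_1,k_5): leading monomials are coprime, so the S-polynomial reduces to 0 (Buchberger's first criterion).
S(h_2,k_5): leading monomials are coprime, so the S-polynomial reduces to 0 (Buchberger's first criterion).
S(k_3,k_5): lcm = x_1*x_2**3. S = -2/5*x_1*x_2**2 - 4/5*x_1*x_2 - x_2**2.
  leading term x_1*x_2**2: subtract (56/15*x_2)·k_3 from -2/5*x_1*x_2**2 - 4/5*x_1*x_2 - x_2**2 → -2/5*x_1*x_2 - x_2**2 - 2/5*x_2
  leading term x_1*x_2: subtract (56/15)·k_3 from -2/5*x_1*x_2 - x_2**2 - 2/5*x_2 → 2/5*x_1 - x_2**2 - 2/5*x_2 - 2/5
  leading term x_1: subtract (2/5)·k_4 from 2/5*x_1 - x_2**2 - 2/5*x_2 - 2/5 → 0
  remainder 0.

S(k_4,k_5): leading monomials are coprime, so the S-polynomial reduces to 0 (Buchberger's first criterion).
Every S-polynomial of the final basis reduces to 0, so we have a Gröbner basis.
Inter-reduce: drop elements whose leading term is divisible by another's, tail-reduce, and make monic.
Reduced Gröbner basis: {x_1 - 5/2*x_2**2 - x_2 - 1, x_2**3 + 7/5*x_2**2 + 4/5*x_2}.

These coincide, so the ideals are equal.
The same test decides containment: I ⊆ J iff every generator of I reduces to 0 modulo a Gröbner basis of J.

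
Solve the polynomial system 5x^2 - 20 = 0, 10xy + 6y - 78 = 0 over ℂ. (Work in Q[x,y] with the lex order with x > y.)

{(-2, -39/7), (2, 3)}

Compute a lex Gröbner basis by Buchberger's algorithm.
f_1 = 5x^2 - 20, LT = x^2.
f_2 = 10xy + 6y - 78, LT = xy.

S(f_1,f_2): lcm = x^2y. S = -3/5xy + 39/5x - 4y.
  reduce S modulo (f_1, f_2):
  remainder 39/5x - 91/25y - 117/25 ≠ 0; add h_3 = 39/5x - 91/25y - 117/25 to the basis.

S(f_2,h_3): lcm = xy. S = 7/15y^2 + 6/5y - 39/5.
  reduce S modulo (f_1, f_2, h_3):
  remainder 7/15y^2 + 6/5y - 39/5 ≠ 0; add h_4 = 7/15y^2 + 6/5y - 39/5 to the basis.

The other S-polynomials (S(f_1,h_3), S(f_1,h_4), S(f_2,h_4), S(h_3,h_4)) all reduce to 0 modulo the current basis, so we have a Gröbner basis.
Inter-reduce: drop elements whose leading term is divisible by another's, tail-reduce, and make monic.
Reduced Gröbner basis: {x - 7/15y - 3/5, y^2 + 18/7y - 117/7}.

The lex basis is triangular: the last element involves only y. Solving y^2 + 18/7y - 117/7 = 0 gives y ∈ {-39/7, 3}; substituting each value into the earlier elements determines the remaining variables.
  y = -39/7: the earlier basis element becomes x + 2 = 0, giving x = -2 — point (-2, -39/7).
  y = 3: the earlier basis element becomes x - 2 = 0, giving x = 2 — point (2, 3).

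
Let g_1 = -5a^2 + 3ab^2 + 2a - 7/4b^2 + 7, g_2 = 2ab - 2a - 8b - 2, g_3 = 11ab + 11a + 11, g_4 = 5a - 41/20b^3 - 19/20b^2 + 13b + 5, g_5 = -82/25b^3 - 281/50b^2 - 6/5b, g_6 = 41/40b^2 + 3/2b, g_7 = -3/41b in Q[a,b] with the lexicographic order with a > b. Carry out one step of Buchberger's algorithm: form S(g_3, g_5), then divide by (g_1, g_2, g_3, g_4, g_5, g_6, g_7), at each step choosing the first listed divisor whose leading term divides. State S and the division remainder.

S(g_3, g_5) = -117/164ab^2 - 15/41ab + b^2; remainder on division = 0.

lcm(LM(g_3), LM(g_5)) = ab^3.
S = (lcm/LT(g_3))·g_3 − (lcm/LT(g_5))·g_5 = -117/164ab^2 - 15/41ab + b^2.
Reduce S modulo (g_1, g_2, g_3, g_4, g_5, g_6, g_7) in that order:
  leading term ab^2: subtract (-117/328b)·g_2 from -117/164ab^2 - 15/41ab + b^2 → -177/164ab - 76/41b^2 - 117/164b
  leading term ab: subtract (-177/328)·g_2 from -177/164ab - 76/41b^2 - 117/164b → -177/164a - 76/41b^2 - 825/164b - 177/164
  leading term a: subtract (-177/820)·g_4 from -177/164a - 76/41b^2 - 825/164b - 177/164 → -177/400b^3 - 33763/16400b^2 - 456/205b
  leading term b^3: subtract (177/1312)·g_5 from -177/400b^3 - 33763/16400b^2 - 456/205b → -17063/13120b^2 - 33/16b
  leading term b^2: subtract (-17063/13448)·g_6 from -17063/13120b^2 - 33/16b → -1071/6724b
  leading term b: subtract (357/164)·g_7 from -1071/6724b → 0
The remainder is 0, so this S-polynomial contributes no new basis element.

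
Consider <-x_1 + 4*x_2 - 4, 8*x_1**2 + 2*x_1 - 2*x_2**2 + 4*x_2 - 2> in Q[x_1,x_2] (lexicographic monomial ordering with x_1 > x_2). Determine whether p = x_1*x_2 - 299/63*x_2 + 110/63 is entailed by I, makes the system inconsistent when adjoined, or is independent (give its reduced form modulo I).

First compute the reduced Gröbner basis of I by Buchberger's algorithm.
f_1 = -x_1 + 4*x_2 - 4, LT = x_1.
f_2 = 8*x_1**2 + 2*x_1 - 2*x_2**2 + 4*x_2 - 2, LT = x_1**2.

S(f_1,f_2): lcm = x_1**2. S = -4*x_1*x_2 + 15/4*x_1 + 1/4*x_2**2 - 1/2*x_2 + 1/4.
  leading term x_1*x_2: subtract (4*x_2)·f_1 from -4*x_1*x_2 + 15/4*x_1 + 1/4*x_2**2 - 1/2*x_2 + 1/4 → 15/4*x_1 - 63/4*x_2**2 + 31/2*x_2 + 1/4
  leading term x_1: subtract (-15/4)·f_1 from 15/4*x_1 - 63/4*x_2**2 + 31/2*x_2 + 1/4 → -63/4*x_2**2 + 61/2*x_2 - 59/4
  leading term x_2**2: no divisor's leading term divides it; move -63/4*x_2**2 to the remainder.
  leading term x_2: no divisor's leading term divides it; move 61/2*x_2 to the remainder.
  leading term 1: no divisor's leading term divides it; move -59/4 to the remainder.
  remainder -63/4*x_2**2 + 61/2*x_2 - 59/4 ≠ 0; add h_3 = -63/4*x_2**2 + 61/2*x_2 - 59/4 to the basis.

The other S-polynomials (S(f_1,h_3), S(f_2,h_3)) all reduce to 0 modulo the current basis, so we have a Gröbner basis.
Inter-reduce: drop elements whose leading term is divisible by another's, tail-reduce, and make monic.
Reduced Gröbner basis: {x_1 - 4*x_2 + 4, x_2**2 - 122/63*x_2 + 59/63}.
Label its elements g_1 = x_1 - 4*x_2 + 4, g_2 = x_2**2 - 122/63*x_2 + 59/63.

Reduce p = x_1*x_2 - 299/63*x_2 + 110/63 modulo G:
  leading term x_1*x_2: subtract (x_2)·g_1 from x_1*x_2 - 299/63*x_2 + 110/63 → 4*x_2**2 - 551/63*x_2 + 110/63
  leading term x_2**2: subtract (4)·g_2 from 4*x_2**2 - 551/63*x_2 + 110/63 → -x_2 - 2
  leading term x_2: no divisor's leading term divides it; move -x_2 to the remainder.
  leading term 1: no divisor's leading term divides it; move -2 to the remainder.
  normal form = -x_2 - 2.
The normal form is nonzero, so p ∉ I. Since p minus its normal form lies in I, I + (p) = I + (r) where r = -x_2 - 2; decide whether this ideal is the whole ring.
Run Buchberger on G together with r (pairs among the g_i already reduce to 0 since G is a Gröbner basis):
g_1 = x_1 - 4*x_2 + 4, LT = x_1.
g_2 = x_2**2 - 122/63*x_2 + 59/63, LT = x_2**2.
r = -x_2 - 2, LT = x_2.

S(g_2,r): lcm = x_2**2. S = -248/63*x_2 + 59/63.
  leading term x_2: subtract (248/63)·r from -248/63*x_2 + 59/63 → 185/21
  leading term 1: no divisor's leading term divides it; move 185/21 to the remainder.
  remainder 185/21 ≠ 0; add m_4 = 185/21 to the basis.

The other S-polynomials (S(g_1,g_2), S(g_1,r), S(g_1,m_4), S(g_2,m_4), S(r,m_4)) all reduce to 0 modulo the current basis, so we have a Gröbner basis.
Inter-reduce: drop elements whose leading term is divisible by another's, tail-reduce, and make monic.
Reduced Gröbner basis: {1}.
The reduced Gröbner basis of I + (p) is {1}: the ideal is the whole ring, so the enlarged system has no common solution — adjoining p is inconsistent.

Adjoining x_1*x_2 - 299/63*x_2 + 110/63 makes the ideal the whole ring: the system is inconsistent.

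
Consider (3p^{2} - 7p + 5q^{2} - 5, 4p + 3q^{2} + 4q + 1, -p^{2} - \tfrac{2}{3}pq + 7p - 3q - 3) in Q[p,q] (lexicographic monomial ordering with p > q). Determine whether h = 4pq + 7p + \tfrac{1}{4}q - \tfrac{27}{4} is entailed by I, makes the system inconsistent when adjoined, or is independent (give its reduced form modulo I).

Adjoining 4pq + 7p + \tfrac{1}{4}q - \tfrac{27}{4} makes the ideal the whole ring: the system is inconsistent.

First compute the reduced Gröbner basis of I by Buchberger's algorithm.
f_1 = 3p^{2} - 7p + 5q^{2} - 5, LT = p^{2}.
f_2 = 4p + 3q^{2} + 4q + 1, LT = p.
f_3 = -p^{2} - \tfrac{2}{3}pq + 7p - 3q - 3, LT = p^{2}.

S(f_1,f_2): lcm = p^{2}. S = -\tfrac{3}{4}pq^{2} - pq - \tfrac{31}{12}p + \tfrac{5}{3}q^{2} - \tfrac{5}{3}.
  leading term pq^{2}: subtract (-\tfrac{3}{16}q^{2})·f_2 from -\tfrac{3}{4}pq^{2} - pq - \tfrac{31}{12}p + \tfrac{5}{3}q^{2} - \tfrac{5}{3} → -pq - \tfrac{31}{12}p + \tfrac{9}{16}q^{4} + \tfrac{3}{4}q^{3} + \tfrac{89}{48}q^{2} - \tfrac{5}{3}
  leading term pq: subtract (-\tfrac{1}{4}q)·f_2 from -pq - \tfrac{31}{12}p + \tfrac{9}{16}q^{4} + \tfrac{3}{4}q^{3} + \tfrac{89}{48}q^{2} - \tfrac{5}{3} → -\tfrac{31}{12}p + \tfrac{9}{16}q^{4} + \tfrac{3}{2}q^{3} + \tfrac{137}{48}q^{2} + \tfrac{1}{4}q - \tfrac{5}{3}
  leading term p: subtract (-\tfrac{31}{48})·f_2 from -\tfrac{31}{12}p + \tfrac{9}{16}q^{4} + \tfrac{3}{2}q^{3} + \tfrac{137}{48}q^{2} + \tfrac{1}{4}q - \tfrac{5}{3} → \tfrac{9}{16}q^{4} + \tfrac{3}{2}q^{3} + \tfrac{115}{24}q^{2} + \tfrac{17}{6}q - \tfrac{49}{48}
  leading term q^{4}: no divisor's leading term divides it; move \tfrac{9}{16}q^{4} to the remainder.
  leading term q^{3}: no divisor's leading term divides it; move \tfrac{3}{2}q^{3} to the remainder.
  leading term q^{2}: no divisor's leading term divides it; move \tfrac{115}{24}q^{2} to the remainder.
  leading term q: no divisor's leading term divides it; move \tfrac{17}{6}q to the remainder.
  leading term 1: no divisor's leading term divides it; move -\tfrac{49}{48} to the remainder.
  remainder \tfrac{9}{16}q^{4} + \tfrac{3}{2}q^{3} + \tfrac{115}{24}q^{2} + \tfrac{17}{6}q - \tfrac{49}{48} ≠ 0; add k_4 = \tfrac{9}{16}q^{4} + \tfrac{3}{2}q^{3} + \tfrac{115}{24}q^{2} + \tfrac{17}{6}q - \tfrac{49}{48} to the basis.

S(f_1,f_3): lcm = p^{2}. S = -\tfrac{2}{3}pq + \tfrac{14}{3}p + \tfrac{5}{3}q^{2} - 3q - \tfrac{14}{3}.
  leading term pq: subtract (-\tfrac{1}{6}q)·f_2 from -\tfrac{2}{3}pq + \tfrac{14}{3}p + \tfrac{5}{3}q^{2} - 3q - \tfrac{14}{3} → \tfrac{14}{3}p + \tfrac{1}{2}q^{3} + \tfrac{7}{3}q^{2} - \tfrac{17}{6}q - \tfrac{14}{3}
  leading term p: subtract (\tfrac{7}{6})·f_2 from \tfrac{14}{3}p + \tfrac{1}{2}q^{3} + \tfrac{7}{3}q^{2} - \tfrac{17}{6}q - \tfrac{14}{3} → \tfrac{1}{2}q^{3} - \tfrac{7}{6}q^{2} - \tfrac{15}{2}q - \tfrac{35}{6}
  leading term q^{3}: no divisor's leading term divides it; move \tfrac{1}{2}q^{3} to the remainder.
  leading term q^{2}: no divisor's leading term divides it; move -\tfrac{7}{6}q^{2} to the remainder.
  leading term q: no divisor's leading term divides it; move -\tfrac{15}{2}q to the remainder.
  leading term 1: no divisor's leading term divides it; move -\tfrac{35}{6} to the remainder.
  remainder \tfrac{1}{2}q^{3} - \tfrac{7}{6}q^{2} - \tfrac{15}{2}q - \tfrac{35}{6} ≠ 0; add k_5 = \tfrac{1}{2}q^{3} - \tfrac{7}{6}q^{2} - \tfrac{15}{2}q - \tfrac{35}{6} to the basis.

S(k_4,k_5): lcm = q^{4}. S = 5q^{3} + \tfrac{635}{27}q^{2} + \tfrac{451}{27}q - \tfrac{49}{27}.
  leading term q^{3}: subtract (10)·k_5 from 5q^{3} + \tfrac{635}{27}q^{2} + \tfrac{451}{27}q - \tfrac{49}{27} → \tfrac{950}{27}q^{2} + \tfrac{2476}{27}q + \tfrac{1526}{27}
  leading term q^{2}: no divisor's leading term divides it; move \tfrac{950}{27}q^{2} to the remainder.
  leading term q: no divisor's leading term divides it; move \tfrac{2476}{27}q to the remainder.
  leading term 1: no divisor's leading term divides it; move \tfrac{1526}{27} to the remainder.
  remainder \tfrac{950}{27}q^{2} + \tfrac{2476}{27}q + \tfrac{1526}{27} ≠ 0; add k_6 = \tfrac{950}{27}q^{2} + \tfrac{2476}{27}q + \tfrac{1526}{27} to the basis.

S(k_4,k_6): lcm = q^{4}. S = \tfrac{86}{1425}q^{3} + \tfrac{88649}{12825}q^{2} + \tfrac{136}{27}q - \tfrac{49}{27}.
  leading term q^{3}: subtract (\tfrac{172}{1425})·k_5 from \tfrac{86}{1425}q^{3} + \tfrac{88649}{12825}q^{2} + \tfrac{136}{27}q - \tfrac{49}{27} → \tfrac{18091}{2565}q^{2} + \tfrac{15242}{2565}q - \tfrac{2849}{2565}
  leading term q^{2}: subtract (\tfrac{18091}{90250})·k_6 from \tfrac{18091}{2565}q^{2} + \tfrac{15242}{2565}q - \tfrac{2849}{2565} → -\tfrac{5052236}{406125}q - \tfrac{5052236}{406125}
  leading term q: no divisor's leading term divides it; move -\tfrac{5052236}{406125}q to the remainder.
  leading term 1: no divisor's leading term divides it; move -\tfrac{5052236}{406125} to the remainder.
  remainder -\tfrac{5052236}{406125}q - \tfrac{5052236}{406125} ≠ 0; add k_7 = -\tfrac{5052236}{406125}q - \tfrac{5052236}{406125} to the basis.

The other S-polynomials (S(f_2,f_3), S(f_1,k_4), S(f_2,k_4), S(f_3,k_4), S(f_1,k_5), S(f_2,k_5), S(f_3,k_5), S(f_1,k_6), S(f_2,k_6), S(f_3,k_6), S(k_5,k_6), S(f_1,k_7), S(f_2,k_7), S(f_3,k_7), S(k_4,k_7), S(k_5,k_7), S(k_6,k_7)) all reduce to 0 modulo the current basis, so we have a Gröbner basis.
Inter-reduce: drop elements whose leading term is divisible by another's, tail-reduce, and make monic.
Reduced Gröbner basis: {p, q + 1}.
Label its elements g_1 = p, g_2 = q + 1.

Reduce h = 4pq + 7p + \tfrac{1}{4}q - \tfrac{27}{4} modulo G:
  leading term pq: subtract (4q)·g_1 from 4pq + 7p + \tfrac{1}{4}q - \tfrac{27}{4} → 7p + \tfrac{1}{4}q - \tfrac{27}{4}
  leading term p: subtract (7)·g_1 from 7p + \tfrac{1}{4}q - \tfrac{27}{4} → \tfrac{1}{4}q - \tfrac{27}{4}
  leading term q: subtract (\tfrac{1}{4})·g_2 from \tfrac{1}{4}q - \tfrac{27}{4} → -7
  leading term 1: no divisor's leading term divides it; move -7 to the remainder.
  normal form = -7.
The normal form is nonzero, so h ∉ I. Since h minus its normal form lies in I, I + (h) = I + (r) where r = -7; decide whether this ideal is the whole ring.
Here r = -7 is a nonzero constant, hence a unit: 1 ∈ I + (h), the Gröbner basis of I + (h) is {1}, and the enlarged system has no common solution — adjoining h is inconsistent.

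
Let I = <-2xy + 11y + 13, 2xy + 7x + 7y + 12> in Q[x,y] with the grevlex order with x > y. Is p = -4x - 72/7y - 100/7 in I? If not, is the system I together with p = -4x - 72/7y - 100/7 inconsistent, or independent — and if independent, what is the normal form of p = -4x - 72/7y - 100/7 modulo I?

First compute the reduced Gröbner basis of I by Buchberger's algorithm.
f_1 = -2xy + 11y + 13, LT = xy.
f_2 = 2xy + 7x + 7y + 12, LT = xy.

S(f_1,f_2): lcm = xy. S = -7/2x - 9y - 25/2.
  leading term x: no divisor's leading term divides it; move -7/2x to the remainder.
  leading term y: no divisor's leading term divides it; move -9y to the remainder.
  leading term 1: no divisor's leading term divides it; move -25/2 to the remainder.
  remainder -7/2x - 9y - 25/2 ≠ 0; add h_3 = -7/2x - 9y - 25/2 to the basis.

S(f_1,h_3): lcm = xy. S = -18/7y^2 - 127/14y - 13/2.
  leading term y^2: no divisor's leading term divides it; move -18/7y^2 to the remainder.
  leading term y: no divisor's leading term divides it; move -127/14y to the remainder.
  leading term 1: no divisor's leading term divides it; move -13/2 to the remainder.
  remainder -18/7y^2 - 127/14y - 13/2 ≠ 0; add h_4 = -18/7y^2 - 127/14y - 13/2 to the basis.

The other S-polynomials (S(f_2,h_3), S(f_1,h_4), S(f_2,h_4), S(h_3,h_4)) all reduce to 0 modulo the current basis, so we have a Gröbner basis.
Inter-reduce: drop elements whose leading term is divisible by another's, tail-reduce, and make monic.
Reduced Gröbner basis: {y^2 + 127/36y + 91/36, x + 18/7y + 25/7}.
Label its elements g_1 = y^2 + 127/36y + 91/36, g_2 = x + 18/7y + 25/7.

Reduce p = -4x - 72/7y - 100/7 modulo G:
  leading term x: subtract (-4)·g_2 from -4x - 72/7y - 100/7 → 0
  normal form = 0.
Since the normal form is 0, p ∈ I.

-4x - 72/7y - 100/7 lies in I (it reduces to 0).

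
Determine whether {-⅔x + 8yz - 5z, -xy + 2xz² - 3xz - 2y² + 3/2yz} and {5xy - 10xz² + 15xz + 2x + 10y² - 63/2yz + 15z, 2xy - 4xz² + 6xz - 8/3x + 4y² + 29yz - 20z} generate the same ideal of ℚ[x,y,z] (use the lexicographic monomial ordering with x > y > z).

Two ideals are equal iff their reduced Gröbner bases coincide (the reduced basis is unique for a fixed ordering).
Buchberger on the first generating set:
f_1 = -⅔x + 8yz - 5z, LT = x.
f_2 = -xy + 2xz² - 3xz - 2y² + 3/2yz, LT = xy.

S(f_1,f_2): lcm = xy. S = 2xz² - 3xz - 12y²z - 2y² + 9yz.
  reduce S modulo (f_1, f_2):
  remainder -12y²z - 2y² + 24yz³ - 36yz² + 9yz - 15z³ + 45/2z² ≠ 0; add g_3 = -12y²z - 2y² + 24yz³ - 36yz² + 9yz - 15z³ + 45/2z² to the basis.

The other S-polynomials (S(f_1,g_3), S(f_2,g_3)) all reduce to 0 modulo the current basis, so we have a Gröbner basis.
Inter-reduce: drop elements whose leading term is divisible by another's, tail-reduce, and make monic.
Reduced Gröbner basis: {x - 12yz + 15/2z, y²z + ⅙y² - 2yz³ + 3yz² - ¾yz + 5/4z³ - 15/8z²}.

Buchberger on the second generating set:
h_1 = 5xy - 10xz² + 15xz + 2x + 10y² - 63/2yz + 15z, LT = xy.
h_2 = 2xy - 4xz² + 6xz - 8/3x + 4y² + 29yz - 20z, LT = xy.

S(h_1,h_2): lcm = xy. S = 26/15x - 104/5yz + 13z.
  reduce S modulo (h_1, h_2):
  remainder 26/15x - 104/5yz + 13z ≠ 0; add k_3 = 26/15x - 104/5yz + 13z to the basis.

S(h_1,k_3): lcm = xy. S = -2xz² + 3xz + ⅖x + 12y²z + 2y² - 69/5yz + 3z.
  reduce S modulo (h_1, h_2, k_3):
  remainder 12y²z + 2y² - 24yz³ + 36yz² - 9yz + 15z³ - 45/2z² ≠ 0; add k_4 = 12y²z + 2y² - 24yz³ + 36yz² - 9yz + 15z³ - 45/2z² to the basis.

The other S-polynomials (S(h_2,k_3), S(h_1,k_4), S(h_2,k_4), S(k_3,k_4)) all reduce to 0 modulo the current basis, so we have a Gröbner basis.
Inter-reduce: drop elements whose leading term is divisible by another's, tail-reduce, and make monic.
Reduced Gröbner basis: {x - 12yz + 15/2z, y²z + ⅙y² - 2yz³ + 3yz² - ¾yz + 5/4z³ - 15/8z²}.

These coincide, so the ideals are equal.

Yes, the ideals are equal.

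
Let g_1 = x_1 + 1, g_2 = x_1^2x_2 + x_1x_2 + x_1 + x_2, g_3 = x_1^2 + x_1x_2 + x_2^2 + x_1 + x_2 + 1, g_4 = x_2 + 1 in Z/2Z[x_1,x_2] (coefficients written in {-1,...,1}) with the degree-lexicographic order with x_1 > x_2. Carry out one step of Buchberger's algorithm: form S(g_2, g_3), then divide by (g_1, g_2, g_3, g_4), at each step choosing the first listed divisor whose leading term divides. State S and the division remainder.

lcm(LM(g_2), LM(g_3)) = x_1^2x_2.
S = (lcm/LT(g_2))·g_2 − (lcm/LT(g_3))·g_3 = x_1x_2^2 + x_2^3 + x_2^2 + x_1.
Reduce S modulo (g_1, g_2, g_3, g_4) in that order:
  leading term x_1x_2^2: subtract (x_2^2)·g_1 from x_1x_2^2 + x_2^3 + x_2^2 + x_1 → x_2^3 + x_1
  leading term x_2^3: subtract (x_2^2)·g_4 from x_2^3 + x_1 → x_2^2 + x_1
  leading term x_2^2: subtract (x_2)·g_4 from x_2^2 + x_1 → x_1 + x_2
  leading term x_1: subtract (1)·g_1 from x_1 + x_2 → x_2 + 1
  leading term x_2: subtract (1)·g_4 from x_2 + 1 → 0
The remainder is 0, so this S-polynomial contributes no new basis element.

S(g_2, g_3) = x_1x_2^2 + x_2^3 + x_2^2 + x_1; remainder on division = 0.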